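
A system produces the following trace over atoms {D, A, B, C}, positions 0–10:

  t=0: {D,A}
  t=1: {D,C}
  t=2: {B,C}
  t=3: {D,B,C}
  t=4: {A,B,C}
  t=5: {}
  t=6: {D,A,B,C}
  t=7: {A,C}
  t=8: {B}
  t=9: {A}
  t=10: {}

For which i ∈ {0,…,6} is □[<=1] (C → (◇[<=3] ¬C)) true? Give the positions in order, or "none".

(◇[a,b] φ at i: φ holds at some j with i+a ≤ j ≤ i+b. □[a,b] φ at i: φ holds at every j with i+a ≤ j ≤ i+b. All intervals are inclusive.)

2, 3, 4, 5, 6

Evaluate at each i in [0,6]:
  i=0: ✗ (fails at j=1)
  i=1: ✗ (fails at j=1)
  i=2: ✓ (all of [2,3])
  i=3: ✓ (all of [3,4])
  i=4: ✓ (all of [4,5])
  i=5: ✓ (all of [5,6])
  i=6: ✓ (all of [6,7])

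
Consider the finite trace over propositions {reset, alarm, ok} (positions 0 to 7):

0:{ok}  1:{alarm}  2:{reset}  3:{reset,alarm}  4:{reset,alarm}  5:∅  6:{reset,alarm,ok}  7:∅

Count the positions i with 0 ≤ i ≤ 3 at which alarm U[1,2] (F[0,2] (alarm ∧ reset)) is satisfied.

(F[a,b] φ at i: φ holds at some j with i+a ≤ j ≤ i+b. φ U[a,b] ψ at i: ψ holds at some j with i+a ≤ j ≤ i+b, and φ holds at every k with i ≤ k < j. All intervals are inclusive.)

Evaluate at each i in [0,3]:
  i=0: ✗ (lhs fails at k=0 before rhs at j=1)
  i=1: ✓ (rhs at j=2; lhs holds on [1,1])
  i=2: ✗ (lhs fails at k=2 before rhs at j=3)
  i=3: ✓ (rhs at j=4; lhs holds on [3,3])
Positions where it holds: {1, 3} → 2.

2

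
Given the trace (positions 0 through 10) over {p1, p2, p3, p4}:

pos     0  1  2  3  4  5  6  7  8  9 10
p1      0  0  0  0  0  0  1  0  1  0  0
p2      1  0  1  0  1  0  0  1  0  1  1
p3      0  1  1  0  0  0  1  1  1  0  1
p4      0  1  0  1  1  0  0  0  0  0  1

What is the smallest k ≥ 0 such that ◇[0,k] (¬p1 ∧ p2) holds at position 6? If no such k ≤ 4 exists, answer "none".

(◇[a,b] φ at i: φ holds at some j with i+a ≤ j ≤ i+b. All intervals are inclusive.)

1

Scan j = 6,7,… for (¬p1 ∧ p2):
  j=6: fails
  j=7: holds
First hit at j=7, so smallest k = 7-6 = 1.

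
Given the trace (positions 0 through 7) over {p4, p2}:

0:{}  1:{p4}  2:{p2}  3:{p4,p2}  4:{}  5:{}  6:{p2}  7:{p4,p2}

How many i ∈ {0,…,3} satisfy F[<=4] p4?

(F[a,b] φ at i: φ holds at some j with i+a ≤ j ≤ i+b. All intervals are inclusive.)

4

Evaluate at each i in [0,3]:
  i=0: ✓ (witness j=1)
  i=1: ✓ (witness j=1)
  i=2: ✓ (witness j=3)
  i=3: ✓ (witness j=3)
Positions where it holds: {0, 1, 2, 3} → 4.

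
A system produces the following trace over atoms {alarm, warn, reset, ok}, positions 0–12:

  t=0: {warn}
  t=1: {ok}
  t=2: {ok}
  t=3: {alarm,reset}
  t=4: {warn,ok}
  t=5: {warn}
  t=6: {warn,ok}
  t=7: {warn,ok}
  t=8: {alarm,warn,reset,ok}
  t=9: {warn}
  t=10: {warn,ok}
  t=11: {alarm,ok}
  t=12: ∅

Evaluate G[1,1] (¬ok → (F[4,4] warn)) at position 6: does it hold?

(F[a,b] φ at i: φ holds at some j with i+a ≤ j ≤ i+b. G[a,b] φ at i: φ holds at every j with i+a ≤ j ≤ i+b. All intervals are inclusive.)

Holds

Check (¬ok → (F[4,4] warn)) at every j in [7,7]:
  j=7: antecedent false → ✓
All positions satisfy it → formula holds.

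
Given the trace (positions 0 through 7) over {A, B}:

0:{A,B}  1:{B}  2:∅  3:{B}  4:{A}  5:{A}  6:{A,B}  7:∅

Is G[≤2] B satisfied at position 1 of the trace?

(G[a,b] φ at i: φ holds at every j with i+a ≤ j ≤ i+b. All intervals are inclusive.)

No

Check B at every j in [1,3]:
  j=1: true
  j=2: false
  j=3: true
Fails at j=2 → formula fails.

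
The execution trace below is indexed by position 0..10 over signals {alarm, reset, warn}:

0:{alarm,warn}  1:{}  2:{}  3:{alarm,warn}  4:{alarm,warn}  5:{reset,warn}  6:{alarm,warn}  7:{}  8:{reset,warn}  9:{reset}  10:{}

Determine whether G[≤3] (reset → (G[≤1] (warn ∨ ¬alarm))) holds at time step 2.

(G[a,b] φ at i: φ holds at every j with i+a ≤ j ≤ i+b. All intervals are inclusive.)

Yes

Check (reset → (G[≤1] (warn ∨ ¬alarm))) at every j in [2,5]:
  j=2: antecedent false → ✓
  j=3: antecedent false → ✓
  j=4: antecedent false → ✓
  j=5: antecedent true; consequent holds on [5,6] → ✓
All positions satisfy it → formula holds.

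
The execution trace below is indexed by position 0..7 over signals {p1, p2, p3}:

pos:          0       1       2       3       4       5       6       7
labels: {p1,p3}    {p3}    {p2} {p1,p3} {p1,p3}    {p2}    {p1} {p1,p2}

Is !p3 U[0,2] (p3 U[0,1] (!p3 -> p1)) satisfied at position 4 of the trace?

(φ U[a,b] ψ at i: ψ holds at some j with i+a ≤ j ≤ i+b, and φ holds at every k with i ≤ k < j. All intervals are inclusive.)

Need some j in [4,6] with (p3 U[0,1] (!p3 -> p1)), and !p3 at every k in [4,j-1].
  j=4: (p3 U[0,1] (!p3 -> p1)) holds; no prefix to check → satisfied.

True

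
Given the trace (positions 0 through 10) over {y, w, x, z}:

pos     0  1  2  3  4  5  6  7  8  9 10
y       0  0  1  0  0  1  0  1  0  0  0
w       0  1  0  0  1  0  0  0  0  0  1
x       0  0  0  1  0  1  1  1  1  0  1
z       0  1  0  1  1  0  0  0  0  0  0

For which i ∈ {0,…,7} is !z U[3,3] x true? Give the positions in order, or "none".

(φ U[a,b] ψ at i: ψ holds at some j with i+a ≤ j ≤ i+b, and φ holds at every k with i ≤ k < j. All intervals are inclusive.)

Evaluate at each i in [0,7]:
  i=0: ✗ (lhs fails at k=1 before rhs at j=3)
  i=1: ✗ (no rhs in [4,4])
  i=2: ✗ (lhs fails at k=3 before rhs at j=5)
  i=3: ✗ (lhs fails at k=3 before rhs at j=6)
  i=4: ✗ (lhs fails at k=4 before rhs at j=7)
  i=5: ✓ (rhs at j=8; lhs holds on [5,7])
  i=6: ✗ (no rhs in [9,9])
  i=7: ✓ (rhs at j=10; lhs holds on [7,9])

5, 7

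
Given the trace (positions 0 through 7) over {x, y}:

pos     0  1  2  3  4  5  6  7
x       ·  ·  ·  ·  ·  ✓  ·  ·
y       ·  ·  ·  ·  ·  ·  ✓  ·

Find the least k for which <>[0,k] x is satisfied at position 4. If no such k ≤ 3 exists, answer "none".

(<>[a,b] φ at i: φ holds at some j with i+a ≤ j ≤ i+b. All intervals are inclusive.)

Scan j = 4,5,… for x:
  j=4: fails
  j=5: holds
First hit at j=5, so smallest k = 5-4 = 1.

1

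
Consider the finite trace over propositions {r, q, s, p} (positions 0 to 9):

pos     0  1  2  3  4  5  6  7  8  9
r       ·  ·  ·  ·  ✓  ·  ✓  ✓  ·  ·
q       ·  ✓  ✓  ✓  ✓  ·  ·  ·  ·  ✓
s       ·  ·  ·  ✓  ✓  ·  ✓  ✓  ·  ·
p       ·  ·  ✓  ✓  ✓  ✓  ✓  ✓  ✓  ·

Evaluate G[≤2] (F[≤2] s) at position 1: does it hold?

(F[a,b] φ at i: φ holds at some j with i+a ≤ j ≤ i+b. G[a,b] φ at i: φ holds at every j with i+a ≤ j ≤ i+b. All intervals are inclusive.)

Yes

Check F[≤2] s at every j in [1,3]:
  j=1: holds (witness at 3)
  j=2: holds (witness at 3)
  j=3: holds (witness at 3)
All positions satisfy it → formula holds.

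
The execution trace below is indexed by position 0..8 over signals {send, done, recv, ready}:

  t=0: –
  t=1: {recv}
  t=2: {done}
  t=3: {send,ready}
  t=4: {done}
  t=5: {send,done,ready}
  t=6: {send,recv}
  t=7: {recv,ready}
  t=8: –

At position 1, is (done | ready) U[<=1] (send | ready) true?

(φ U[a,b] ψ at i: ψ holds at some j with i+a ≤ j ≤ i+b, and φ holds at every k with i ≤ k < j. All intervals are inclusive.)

Does not hold

Need some j in [1,2] with (send | ready), and (done | ready) at every k in [1,j-1].
  j=1: (send | ready) false.
  j=2: (send | ready) false.
No j in the window works → until fails.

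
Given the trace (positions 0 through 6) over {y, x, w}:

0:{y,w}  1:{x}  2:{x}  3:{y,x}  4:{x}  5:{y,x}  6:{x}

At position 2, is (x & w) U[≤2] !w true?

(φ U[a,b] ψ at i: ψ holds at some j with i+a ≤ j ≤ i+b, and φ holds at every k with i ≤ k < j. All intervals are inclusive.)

True

Need some j in [2,4] with !w, and (x & w) at every k in [2,j-1].
  j=2: !w holds; no prefix to check → satisfied.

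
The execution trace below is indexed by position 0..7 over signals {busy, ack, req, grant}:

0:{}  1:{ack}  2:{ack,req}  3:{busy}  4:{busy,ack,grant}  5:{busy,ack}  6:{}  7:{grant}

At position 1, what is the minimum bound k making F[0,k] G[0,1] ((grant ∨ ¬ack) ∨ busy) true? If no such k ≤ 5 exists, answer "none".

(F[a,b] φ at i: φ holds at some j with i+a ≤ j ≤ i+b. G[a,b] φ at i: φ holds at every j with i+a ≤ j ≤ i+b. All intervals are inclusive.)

2

Scan j = 1,2,… for G[0,1] ((grant ∨ ¬ack) ∨ busy):
  j=1: fails
  j=2: fails
  j=3: holds
First hit at j=3, so smallest k = 3-1 = 2.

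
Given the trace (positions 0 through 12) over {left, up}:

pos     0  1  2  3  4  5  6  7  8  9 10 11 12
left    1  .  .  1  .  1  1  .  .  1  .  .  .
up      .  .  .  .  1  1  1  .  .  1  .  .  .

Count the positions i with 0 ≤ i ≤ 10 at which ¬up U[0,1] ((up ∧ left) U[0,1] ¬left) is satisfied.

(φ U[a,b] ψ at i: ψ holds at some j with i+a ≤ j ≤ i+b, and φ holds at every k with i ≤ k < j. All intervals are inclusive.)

Evaluate at each i in [0,10]:
  i=0: ✓ (rhs at j=1; lhs holds on [0,0])
  i=1: ✓ (rhs at j=1)
  i=2: ✓ (rhs at j=2)
  i=3: ✓ (rhs at j=4; lhs holds on [3,3])
  i=4: ✓ (rhs at j=4)
  i=5: ✗ (lhs fails at k=5 before rhs at j=6)
  i=6: ✓ (rhs at j=6)
  i=7: ✓ (rhs at j=7)
  i=8: ✓ (rhs at j=8)
  i=9: ✓ (rhs at j=9)
  i=10: ✓ (rhs at j=10)
Positions where it holds: {0, 1, 2, 3, 4, 6, 7, 8, 9, 10} → 10.

10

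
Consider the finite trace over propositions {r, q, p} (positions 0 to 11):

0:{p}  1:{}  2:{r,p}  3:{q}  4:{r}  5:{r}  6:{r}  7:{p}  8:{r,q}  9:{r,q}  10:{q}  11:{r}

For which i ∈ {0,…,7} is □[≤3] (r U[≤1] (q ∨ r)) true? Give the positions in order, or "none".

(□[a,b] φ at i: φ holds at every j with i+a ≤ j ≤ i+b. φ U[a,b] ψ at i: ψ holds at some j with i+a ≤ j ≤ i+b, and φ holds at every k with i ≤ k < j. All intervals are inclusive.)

Evaluate at each i in [0,7]:
  i=0: ✗ (fails at j=0)
  i=1: ✗ (fails at j=1)
  i=2: ✓ (all of [2,5])
  i=3: ✓ (all of [3,6])
  i=4: ✗ (fails at j=7)
  i=5: ✗ (fails at j=7)
  i=6: ✗ (fails at j=7)
  i=7: ✗ (fails at j=7)

2, 3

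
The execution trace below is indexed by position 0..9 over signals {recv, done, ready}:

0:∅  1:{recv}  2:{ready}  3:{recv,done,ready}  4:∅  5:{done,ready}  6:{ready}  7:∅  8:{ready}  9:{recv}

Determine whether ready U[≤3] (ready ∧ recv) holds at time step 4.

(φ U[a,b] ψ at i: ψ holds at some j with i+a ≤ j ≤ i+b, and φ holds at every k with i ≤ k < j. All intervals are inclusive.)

Need some j in [4,7] with (ready ∧ recv), and ready at every k in [4,j-1].
  j=4: (ready ∧ recv) false.
  j=5: (ready ∧ recv) false.
  j=6: (ready ∧ recv) false.
  j=7: (ready ∧ recv) false.
No j in the window works → until fails.

False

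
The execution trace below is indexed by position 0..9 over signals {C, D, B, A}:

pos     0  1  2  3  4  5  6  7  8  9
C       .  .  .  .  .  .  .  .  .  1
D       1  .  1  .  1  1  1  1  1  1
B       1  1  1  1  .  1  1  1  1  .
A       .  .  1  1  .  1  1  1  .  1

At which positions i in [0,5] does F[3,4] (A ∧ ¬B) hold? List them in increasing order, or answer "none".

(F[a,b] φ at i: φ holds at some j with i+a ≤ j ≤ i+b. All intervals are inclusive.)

Evaluate at each i in [0,5]:
  i=0: ✗ (none in [3,4])
  i=1: ✗ (none in [4,5])
  i=2: ✗ (none in [5,6])
  i=3: ✗ (none in [6,7])
  i=4: ✗ (none in [7,8])
  i=5: ✓ (witness j=9)

5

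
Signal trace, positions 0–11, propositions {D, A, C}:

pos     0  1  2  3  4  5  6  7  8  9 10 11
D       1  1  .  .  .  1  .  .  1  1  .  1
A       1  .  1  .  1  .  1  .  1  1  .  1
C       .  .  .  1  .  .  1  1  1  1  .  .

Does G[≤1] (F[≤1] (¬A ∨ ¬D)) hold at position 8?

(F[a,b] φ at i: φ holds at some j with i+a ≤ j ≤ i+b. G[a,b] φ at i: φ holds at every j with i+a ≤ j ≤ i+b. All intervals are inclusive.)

Check F[≤1] (¬A ∨ ¬D) at every j in [8,9]:
  j=8: fails (none in [8,9])
  j=9: holds (witness at 10)
Fails at j=8 → formula fails.

False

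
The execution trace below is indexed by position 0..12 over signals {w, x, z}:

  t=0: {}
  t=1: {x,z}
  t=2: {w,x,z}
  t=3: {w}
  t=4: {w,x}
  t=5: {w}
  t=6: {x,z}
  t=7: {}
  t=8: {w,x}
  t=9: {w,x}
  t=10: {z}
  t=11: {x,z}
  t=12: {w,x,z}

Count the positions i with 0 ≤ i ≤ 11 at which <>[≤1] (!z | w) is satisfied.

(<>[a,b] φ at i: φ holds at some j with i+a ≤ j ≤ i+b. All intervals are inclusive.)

Evaluate at each i in [0,11]:
  i=0: ✓ (witness j=0)
  i=1: ✓ (witness j=2)
  i=2: ✓ (witness j=2)
  i=3: ✓ (witness j=3)
  i=4: ✓ (witness j=4)
  i=5: ✓ (witness j=5)
  i=6: ✓ (witness j=7)
  i=7: ✓ (witness j=7)
  i=8: ✓ (witness j=8)
  i=9: ✓ (witness j=9)
  i=10: ✗ (none in [10,11])
  i=11: ✓ (witness j=12)
Positions where it holds: {0, 1, 2, 3, 4, 5, 6, 7, 8, 9, 11} → 11.

11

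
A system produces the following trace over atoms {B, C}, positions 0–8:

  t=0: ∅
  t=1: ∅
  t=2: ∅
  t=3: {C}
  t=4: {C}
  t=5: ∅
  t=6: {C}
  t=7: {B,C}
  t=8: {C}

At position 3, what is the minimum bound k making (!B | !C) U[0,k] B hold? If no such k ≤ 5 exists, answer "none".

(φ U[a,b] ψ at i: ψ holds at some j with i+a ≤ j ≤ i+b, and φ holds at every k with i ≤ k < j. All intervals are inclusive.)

4

Need earliest j ≥ 3 with B, and (!B | !C) at every k in [3,j-1].
  j=3: rhs fails.
  j=4: rhs fails.
  j=5: rhs fails.
  j=6: rhs fails.
  j=7: rhs holds; lhs holds on [3,6]. k = 4.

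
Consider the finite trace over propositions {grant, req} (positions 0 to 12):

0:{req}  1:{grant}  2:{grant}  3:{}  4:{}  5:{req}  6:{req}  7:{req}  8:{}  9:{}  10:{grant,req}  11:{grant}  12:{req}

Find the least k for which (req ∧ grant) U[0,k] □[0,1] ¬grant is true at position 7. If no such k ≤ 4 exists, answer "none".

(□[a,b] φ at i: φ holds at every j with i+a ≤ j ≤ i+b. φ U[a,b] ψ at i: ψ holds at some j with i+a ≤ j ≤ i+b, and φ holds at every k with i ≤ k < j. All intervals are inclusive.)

Need earliest j ≥ 7 with □[0,1] ¬grant, and (req ∧ grant) at every k in [7,j-1].
  j=7: rhs holds (empty prefix). k = 0.

0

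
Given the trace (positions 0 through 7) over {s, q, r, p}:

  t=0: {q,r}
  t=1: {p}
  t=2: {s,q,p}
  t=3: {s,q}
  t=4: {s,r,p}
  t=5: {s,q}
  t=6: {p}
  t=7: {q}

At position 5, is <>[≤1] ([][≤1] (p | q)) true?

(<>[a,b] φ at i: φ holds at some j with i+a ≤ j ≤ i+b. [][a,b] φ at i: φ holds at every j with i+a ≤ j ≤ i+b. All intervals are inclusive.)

True

Check [][≤1] (p | q) at each j in [5,6]:
  j=5: holds on [5,6]
  j=6: holds on [6,7]
Found at j=5 → formula holds.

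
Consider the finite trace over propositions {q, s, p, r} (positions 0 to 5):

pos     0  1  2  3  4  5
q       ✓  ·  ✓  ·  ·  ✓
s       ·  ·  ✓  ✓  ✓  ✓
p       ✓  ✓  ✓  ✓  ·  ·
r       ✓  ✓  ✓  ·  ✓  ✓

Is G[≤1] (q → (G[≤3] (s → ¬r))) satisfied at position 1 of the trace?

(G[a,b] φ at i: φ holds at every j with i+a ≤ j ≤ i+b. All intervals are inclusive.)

Check (q → (G[≤3] (s → ¬r))) at every j in [1,2]:
  j=1: antecedent false → ✓
  j=2: antecedent true; consequent fails at 2 → ✗
Fails at j=2 → formula fails.

No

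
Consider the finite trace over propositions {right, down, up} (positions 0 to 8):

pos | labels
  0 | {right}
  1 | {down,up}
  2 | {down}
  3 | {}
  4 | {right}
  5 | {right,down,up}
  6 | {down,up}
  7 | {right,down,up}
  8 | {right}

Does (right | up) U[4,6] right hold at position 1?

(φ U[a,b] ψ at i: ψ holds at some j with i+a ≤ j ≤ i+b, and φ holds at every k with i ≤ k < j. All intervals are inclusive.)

Need some j in [5,7] with right, and (right | up) at every k in [1,j-1].
  j=5: right holds, but (right | up) fails at k=2 → not this j.
  j=6: right false.
  j=7: right holds, but (right | up) fails at k=2 → not this j.
No j in the window works → until fails.

False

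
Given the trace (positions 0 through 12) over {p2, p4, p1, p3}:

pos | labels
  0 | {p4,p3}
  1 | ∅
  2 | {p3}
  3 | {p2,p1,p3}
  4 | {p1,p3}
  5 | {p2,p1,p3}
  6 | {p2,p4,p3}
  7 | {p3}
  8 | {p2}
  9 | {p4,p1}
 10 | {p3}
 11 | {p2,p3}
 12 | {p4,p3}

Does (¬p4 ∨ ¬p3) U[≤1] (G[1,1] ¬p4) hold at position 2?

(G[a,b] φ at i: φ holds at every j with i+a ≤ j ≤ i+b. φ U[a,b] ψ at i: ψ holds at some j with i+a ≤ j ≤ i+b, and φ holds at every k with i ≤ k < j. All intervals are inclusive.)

Need some j in [2,3] with G[1,1] ¬p4, and (¬p4 ∨ ¬p3) at every k in [2,j-1].
  j=2: G[1,1] ¬p4 holds; no prefix to check → satisfied.

Yes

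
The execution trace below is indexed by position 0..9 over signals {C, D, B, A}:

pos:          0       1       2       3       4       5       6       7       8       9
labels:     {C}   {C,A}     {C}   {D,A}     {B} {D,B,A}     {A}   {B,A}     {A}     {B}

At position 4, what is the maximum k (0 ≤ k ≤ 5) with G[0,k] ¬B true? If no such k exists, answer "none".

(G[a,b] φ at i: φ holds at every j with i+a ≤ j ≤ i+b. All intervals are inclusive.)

¬B must hold from j=4 onward; find where it first fails.
  j=4: fails → no k works.

none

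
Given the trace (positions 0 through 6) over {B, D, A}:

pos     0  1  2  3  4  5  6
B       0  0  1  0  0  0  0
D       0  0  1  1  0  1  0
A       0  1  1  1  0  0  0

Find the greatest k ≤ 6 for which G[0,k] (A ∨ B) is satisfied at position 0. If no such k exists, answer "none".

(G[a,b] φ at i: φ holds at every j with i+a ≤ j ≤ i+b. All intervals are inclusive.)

none

(A ∨ B) must hold from j=0 onward; find where it first fails.
  j=0: fails → no k works.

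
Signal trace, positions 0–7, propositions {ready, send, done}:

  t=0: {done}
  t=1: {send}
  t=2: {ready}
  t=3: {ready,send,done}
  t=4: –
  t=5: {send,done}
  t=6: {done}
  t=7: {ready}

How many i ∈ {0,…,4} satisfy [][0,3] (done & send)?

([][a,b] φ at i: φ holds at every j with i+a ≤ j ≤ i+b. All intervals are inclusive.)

Evaluate at each i in [0,4]:
  i=0: ✗ (fails at j=0)
  i=1: ✗ (fails at j=1)
  i=2: ✗ (fails at j=2)
  i=3: ✗ (fails at j=4)
  i=4: ✗ (fails at j=4)
Positions where it holds: {} → 0.

0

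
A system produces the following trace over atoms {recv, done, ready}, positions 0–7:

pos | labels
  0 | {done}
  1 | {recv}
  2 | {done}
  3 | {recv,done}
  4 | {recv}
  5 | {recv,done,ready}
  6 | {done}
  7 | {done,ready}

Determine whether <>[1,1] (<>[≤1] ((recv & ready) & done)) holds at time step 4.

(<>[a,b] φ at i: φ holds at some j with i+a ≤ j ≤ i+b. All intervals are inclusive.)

Check <>[≤1] ((recv & ready) & done) at each j in [5,5]:
  j=5: holds (witness at 5)
Found at j=5 → formula holds.

True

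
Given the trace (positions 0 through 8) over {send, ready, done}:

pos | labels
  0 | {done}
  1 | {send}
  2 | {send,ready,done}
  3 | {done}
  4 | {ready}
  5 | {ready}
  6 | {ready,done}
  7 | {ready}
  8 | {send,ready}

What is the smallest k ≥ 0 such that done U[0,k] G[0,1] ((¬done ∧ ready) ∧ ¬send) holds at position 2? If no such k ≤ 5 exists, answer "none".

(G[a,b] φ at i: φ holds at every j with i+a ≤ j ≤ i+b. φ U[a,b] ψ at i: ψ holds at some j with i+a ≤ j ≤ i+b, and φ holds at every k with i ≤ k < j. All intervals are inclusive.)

2

Need earliest j ≥ 2 with G[0,1] ((¬done ∧ ready) ∧ ¬send), and done at every k in [2,j-1].
  j=2: rhs fails.
  j=3: rhs fails.
  j=4: rhs holds; lhs holds on [2,3]. k = 2.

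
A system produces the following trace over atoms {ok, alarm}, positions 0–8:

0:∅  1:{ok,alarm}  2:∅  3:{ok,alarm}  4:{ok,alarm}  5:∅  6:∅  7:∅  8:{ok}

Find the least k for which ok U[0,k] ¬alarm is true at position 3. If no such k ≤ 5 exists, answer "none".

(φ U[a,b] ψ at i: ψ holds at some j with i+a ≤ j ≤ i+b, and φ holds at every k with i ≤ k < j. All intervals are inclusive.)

Need earliest j ≥ 3 with ¬alarm, and ok at every k in [3,j-1].
  j=3: rhs fails.
  j=4: rhs fails.
  j=5: rhs holds; lhs holds on [3,4]. k = 2.

2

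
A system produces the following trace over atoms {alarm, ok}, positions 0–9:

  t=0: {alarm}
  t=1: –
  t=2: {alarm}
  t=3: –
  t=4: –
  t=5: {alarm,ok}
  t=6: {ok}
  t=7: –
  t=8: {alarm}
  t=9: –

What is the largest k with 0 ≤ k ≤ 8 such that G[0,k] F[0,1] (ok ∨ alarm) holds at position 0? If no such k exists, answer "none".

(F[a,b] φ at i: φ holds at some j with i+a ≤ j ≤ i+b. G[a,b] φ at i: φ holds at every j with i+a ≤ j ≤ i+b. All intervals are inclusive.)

F[0,1] (ok ∨ alarm) must hold from j=0 onward; find where it first fails.
  j=0: holds
  j=1: holds
  j=2: holds
  j=3: fails
Holds on [0,2], so largest k = 2.

2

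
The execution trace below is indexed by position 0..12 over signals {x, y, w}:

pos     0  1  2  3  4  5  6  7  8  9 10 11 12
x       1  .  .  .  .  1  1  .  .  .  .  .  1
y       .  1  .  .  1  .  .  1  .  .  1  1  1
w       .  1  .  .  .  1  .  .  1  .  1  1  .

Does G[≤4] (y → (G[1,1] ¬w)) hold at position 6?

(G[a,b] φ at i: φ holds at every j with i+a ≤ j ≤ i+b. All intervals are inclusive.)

Does not hold

Check (y → (G[1,1] ¬w)) at every j in [6,10]:
  j=6: antecedent false → ✓
  j=7: antecedent true; consequent fails at 8 → ✗
  j=8: antecedent false → ✓
  j=9: antecedent false → ✓
  j=10: antecedent true; consequent fails at 11 → ✗
Fails at j=7 → formula fails.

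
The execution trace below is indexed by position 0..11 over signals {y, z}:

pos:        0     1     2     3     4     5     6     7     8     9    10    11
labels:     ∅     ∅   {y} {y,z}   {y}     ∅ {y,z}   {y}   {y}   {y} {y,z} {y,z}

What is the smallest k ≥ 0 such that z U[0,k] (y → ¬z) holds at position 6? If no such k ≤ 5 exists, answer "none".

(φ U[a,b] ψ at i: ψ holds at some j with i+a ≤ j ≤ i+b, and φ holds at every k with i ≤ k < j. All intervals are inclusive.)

1

Need earliest j ≥ 6 with (y → ¬z), and z at every k in [6,j-1].
  j=6: rhs fails.
  j=7: rhs holds; lhs holds on [6,6]. k = 1.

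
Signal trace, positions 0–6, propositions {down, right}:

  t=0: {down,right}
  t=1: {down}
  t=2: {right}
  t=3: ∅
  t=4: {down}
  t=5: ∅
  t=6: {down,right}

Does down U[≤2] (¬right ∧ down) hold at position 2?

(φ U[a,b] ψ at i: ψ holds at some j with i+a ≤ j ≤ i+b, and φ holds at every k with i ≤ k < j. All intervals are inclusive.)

Need some j in [2,4] with (¬right ∧ down), and down at every k in [2,j-1].
  j=2: (¬right ∧ down) false.
  j=3: (¬right ∧ down) false.
  j=4: (¬right ∧ down) holds, but down fails at k=2 → not this j.
No j in the window works → until fails.

False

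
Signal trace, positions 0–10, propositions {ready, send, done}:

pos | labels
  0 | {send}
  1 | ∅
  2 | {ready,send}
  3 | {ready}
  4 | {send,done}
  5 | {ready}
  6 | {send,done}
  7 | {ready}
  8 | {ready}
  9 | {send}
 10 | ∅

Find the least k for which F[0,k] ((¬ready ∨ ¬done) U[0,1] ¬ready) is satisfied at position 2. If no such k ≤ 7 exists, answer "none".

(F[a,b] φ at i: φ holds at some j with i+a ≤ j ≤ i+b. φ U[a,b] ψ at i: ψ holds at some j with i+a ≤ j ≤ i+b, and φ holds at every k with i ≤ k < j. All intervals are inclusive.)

1

Scan j = 2,3,… for ((¬ready ∨ ¬done) U[0,1] ¬ready):
  j=2: fails
  j=3: holds
First hit at j=3, so smallest k = 3-2 = 1.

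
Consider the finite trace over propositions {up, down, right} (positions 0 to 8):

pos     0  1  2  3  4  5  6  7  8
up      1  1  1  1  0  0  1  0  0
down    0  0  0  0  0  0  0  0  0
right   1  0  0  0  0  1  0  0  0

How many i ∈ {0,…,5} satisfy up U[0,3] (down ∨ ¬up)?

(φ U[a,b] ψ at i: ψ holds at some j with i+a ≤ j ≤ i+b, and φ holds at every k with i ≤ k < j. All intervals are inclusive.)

Evaluate at each i in [0,5]:
  i=0: ✗ (no rhs in [0,3])
  i=1: ✓ (rhs at j=4; lhs holds on [1,3])
  i=2: ✓ (rhs at j=4; lhs holds on [2,3])
  i=3: ✓ (rhs at j=4; lhs holds on [3,3])
  i=4: ✓ (rhs at j=4)
  i=5: ✓ (rhs at j=5)
Positions where it holds: {1, 2, 3, 4, 5} → 5.

5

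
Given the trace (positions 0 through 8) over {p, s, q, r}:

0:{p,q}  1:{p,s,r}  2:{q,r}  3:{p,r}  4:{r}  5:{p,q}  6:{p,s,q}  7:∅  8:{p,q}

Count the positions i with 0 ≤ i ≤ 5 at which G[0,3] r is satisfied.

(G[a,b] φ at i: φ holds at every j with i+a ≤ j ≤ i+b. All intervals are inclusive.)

1

Evaluate at each i in [0,5]:
  i=0: ✗ (fails at j=0)
  i=1: ✓ (all of [1,4])
  i=2: ✗ (fails at j=5)
  i=3: ✗ (fails at j=5)
  i=4: ✗ (fails at j=5)
  i=5: ✗ (fails at j=5)
Positions where it holds: {1} → 1.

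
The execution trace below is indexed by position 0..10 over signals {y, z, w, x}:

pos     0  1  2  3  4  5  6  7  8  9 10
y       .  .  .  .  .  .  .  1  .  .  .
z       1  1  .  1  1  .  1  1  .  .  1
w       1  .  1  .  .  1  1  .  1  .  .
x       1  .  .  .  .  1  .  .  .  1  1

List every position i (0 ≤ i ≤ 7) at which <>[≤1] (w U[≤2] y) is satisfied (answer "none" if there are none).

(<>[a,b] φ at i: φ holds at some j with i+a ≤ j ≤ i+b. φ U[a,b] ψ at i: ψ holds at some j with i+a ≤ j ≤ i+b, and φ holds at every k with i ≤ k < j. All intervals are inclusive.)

Evaluate at each i in [0,7]:
  i=0: ✗ (none in [0,1])
  i=1: ✗ (none in [1,2])
  i=2: ✗ (none in [2,3])
  i=3: ✗ (none in [3,4])
  i=4: ✓ (witness j=5)
  i=5: ✓ (witness j=5)
  i=6: ✓ (witness j=6)
  i=7: ✓ (witness j=7)

4, 5, 6, 7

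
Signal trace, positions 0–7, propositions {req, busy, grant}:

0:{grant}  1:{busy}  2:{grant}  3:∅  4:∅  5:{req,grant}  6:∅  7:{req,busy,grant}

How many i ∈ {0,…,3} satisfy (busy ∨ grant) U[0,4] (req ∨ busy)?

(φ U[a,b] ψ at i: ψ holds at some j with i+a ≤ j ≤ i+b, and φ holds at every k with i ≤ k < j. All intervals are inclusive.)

Evaluate at each i in [0,3]:
  i=0: ✓ (rhs at j=1; lhs holds on [0,0])
  i=1: ✓ (rhs at j=1)
  i=2: ✗ (lhs fails at k=3 before rhs at j=5)
  i=3: ✗ (lhs fails at k=3 before rhs at j=5)
Positions where it holds: {0, 1} → 2.

2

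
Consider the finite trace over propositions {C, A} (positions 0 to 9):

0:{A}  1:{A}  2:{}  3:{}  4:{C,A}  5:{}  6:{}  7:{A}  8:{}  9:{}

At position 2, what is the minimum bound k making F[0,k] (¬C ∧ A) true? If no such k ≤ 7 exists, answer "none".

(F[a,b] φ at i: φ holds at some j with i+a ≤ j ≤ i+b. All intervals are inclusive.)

5

Scan j = 2,3,… for (¬C ∧ A):
  j=2: fails
  j=3: fails
  j=4: fails
  j=5: fails
  j=6: fails
  j=7: holds
First hit at j=7, so smallest k = 7-2 = 5.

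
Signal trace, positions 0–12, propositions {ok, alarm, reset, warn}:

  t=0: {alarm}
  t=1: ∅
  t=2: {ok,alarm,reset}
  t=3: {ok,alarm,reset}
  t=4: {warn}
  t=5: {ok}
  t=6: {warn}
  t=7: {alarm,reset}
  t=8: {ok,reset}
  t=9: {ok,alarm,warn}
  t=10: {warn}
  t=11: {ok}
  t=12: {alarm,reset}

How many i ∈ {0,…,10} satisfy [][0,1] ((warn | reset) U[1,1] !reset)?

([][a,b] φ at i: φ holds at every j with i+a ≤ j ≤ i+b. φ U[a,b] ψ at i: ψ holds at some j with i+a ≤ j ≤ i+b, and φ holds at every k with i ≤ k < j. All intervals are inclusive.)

Evaluate at each i in [0,10]:
  i=0: ✗ (fails at j=0)
  i=1: ✗ (fails at j=1)
  i=2: ✗ (fails at j=2)
  i=3: ✓ (all of [3,4])
  i=4: ✗ (fails at j=5)
  i=5: ✗ (fails at j=5)
  i=6: ✗ (fails at j=6)
  i=7: ✗ (fails at j=7)
  i=8: ✓ (all of [8,9])
  i=9: ✓ (all of [9,10])
  i=10: ✗ (fails at j=11)
Positions where it holds: {3, 8, 9} → 3.

3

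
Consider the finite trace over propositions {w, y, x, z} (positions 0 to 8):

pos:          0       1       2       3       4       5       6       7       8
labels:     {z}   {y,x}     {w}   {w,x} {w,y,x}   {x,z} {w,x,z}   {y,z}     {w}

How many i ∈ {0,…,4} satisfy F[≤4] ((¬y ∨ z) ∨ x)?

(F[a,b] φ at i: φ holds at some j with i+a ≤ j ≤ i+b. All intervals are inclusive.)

5

Evaluate at each i in [0,4]:
  i=0: ✓ (witness j=0)
  i=1: ✓ (witness j=1)
  i=2: ✓ (witness j=2)
  i=3: ✓ (witness j=3)
  i=4: ✓ (witness j=4)
Positions where it holds: {0, 1, 2, 3, 4} → 5.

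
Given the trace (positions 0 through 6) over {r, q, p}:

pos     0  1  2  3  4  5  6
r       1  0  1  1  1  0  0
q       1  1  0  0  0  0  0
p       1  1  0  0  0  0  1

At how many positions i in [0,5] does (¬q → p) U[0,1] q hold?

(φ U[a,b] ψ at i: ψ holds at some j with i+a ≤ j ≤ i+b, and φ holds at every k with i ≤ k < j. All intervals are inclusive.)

Evaluate at each i in [0,5]:
  i=0: ✓ (rhs at j=0)
  i=1: ✓ (rhs at j=1)
  i=2: ✗ (no rhs in [2,3])
  i=3: ✗ (no rhs in [3,4])
  i=4: ✗ (no rhs in [4,5])
  i=5: ✗ (no rhs in [5,6])
Positions where it holds: {0, 1} → 2.

2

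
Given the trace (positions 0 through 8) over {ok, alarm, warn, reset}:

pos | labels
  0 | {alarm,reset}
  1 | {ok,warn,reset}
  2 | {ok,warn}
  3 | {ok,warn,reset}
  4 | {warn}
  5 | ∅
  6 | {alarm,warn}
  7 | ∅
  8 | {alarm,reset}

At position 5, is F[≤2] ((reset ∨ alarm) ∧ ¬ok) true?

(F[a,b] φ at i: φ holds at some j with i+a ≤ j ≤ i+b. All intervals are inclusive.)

Check ((reset ∨ alarm) ∧ ¬ok) at each j in [5,7]:
  j=5: false
  j=6: true
  j=7: false
Found at j=6 → formula holds.

Holds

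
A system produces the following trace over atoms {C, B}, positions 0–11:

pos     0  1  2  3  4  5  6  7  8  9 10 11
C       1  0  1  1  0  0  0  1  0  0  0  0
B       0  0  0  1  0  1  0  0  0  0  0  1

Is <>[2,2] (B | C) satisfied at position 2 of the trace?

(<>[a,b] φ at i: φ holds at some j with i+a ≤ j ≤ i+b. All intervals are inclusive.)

No

Check (B | C) at each j in [4,4]:
  j=4: false
No position in the window satisfies it → formula fails.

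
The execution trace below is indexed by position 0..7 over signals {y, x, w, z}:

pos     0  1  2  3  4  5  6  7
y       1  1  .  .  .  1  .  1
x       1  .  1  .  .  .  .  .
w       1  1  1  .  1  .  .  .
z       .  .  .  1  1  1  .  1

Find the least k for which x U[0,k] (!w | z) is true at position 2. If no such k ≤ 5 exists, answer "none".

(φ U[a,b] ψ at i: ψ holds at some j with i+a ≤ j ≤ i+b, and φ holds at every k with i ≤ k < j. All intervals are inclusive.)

1

Need earliest j ≥ 2 with (!w | z), and x at every k in [2,j-1].
  j=2: rhs fails.
  j=3: rhs holds; lhs holds on [2,2]. k = 1.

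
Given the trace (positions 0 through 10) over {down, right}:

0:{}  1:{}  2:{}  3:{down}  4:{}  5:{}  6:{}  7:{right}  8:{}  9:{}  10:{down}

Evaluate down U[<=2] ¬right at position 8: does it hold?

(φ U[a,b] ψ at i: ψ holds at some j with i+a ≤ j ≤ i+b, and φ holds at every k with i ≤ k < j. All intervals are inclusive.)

True

Need some j in [8,10] with ¬right, and down at every k in [8,j-1].
  j=8: ¬right holds; no prefix to check → satisfied.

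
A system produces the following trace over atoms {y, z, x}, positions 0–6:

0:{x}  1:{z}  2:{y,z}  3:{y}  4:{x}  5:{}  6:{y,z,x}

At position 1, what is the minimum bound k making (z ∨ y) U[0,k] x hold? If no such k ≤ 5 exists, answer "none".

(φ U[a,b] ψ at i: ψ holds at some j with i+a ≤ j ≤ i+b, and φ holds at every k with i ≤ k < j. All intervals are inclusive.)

Need earliest j ≥ 1 with x, and (z ∨ y) at every k in [1,j-1].
  j=1: rhs fails.
  j=2: rhs fails.
  j=3: rhs fails.
  j=4: rhs holds; lhs holds on [1,3]. k = 3.

3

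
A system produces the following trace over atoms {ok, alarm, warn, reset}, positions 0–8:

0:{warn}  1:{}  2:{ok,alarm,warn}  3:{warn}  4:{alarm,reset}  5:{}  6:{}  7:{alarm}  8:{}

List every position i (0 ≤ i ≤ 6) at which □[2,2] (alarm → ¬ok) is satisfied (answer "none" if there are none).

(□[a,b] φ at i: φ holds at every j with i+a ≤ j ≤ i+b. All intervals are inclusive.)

Evaluate at each i in [0,6]:
  i=0: ✗ (fails at j=2)
  i=1: ✓ (all of [3,3])
  i=2: ✓ (all of [4,4])
  i=3: ✓ (all of [5,5])
  i=4: ✓ (all of [6,6])
  i=5: ✓ (all of [7,7])
  i=6: ✓ (all of [8,8])

1, 2, 3, 4, 5, 6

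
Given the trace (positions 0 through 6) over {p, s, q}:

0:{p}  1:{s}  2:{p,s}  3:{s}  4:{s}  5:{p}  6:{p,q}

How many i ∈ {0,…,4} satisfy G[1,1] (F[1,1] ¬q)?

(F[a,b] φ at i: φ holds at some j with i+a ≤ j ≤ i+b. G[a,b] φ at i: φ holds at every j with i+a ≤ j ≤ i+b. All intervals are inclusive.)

Evaluate at each i in [0,4]:
  i=0: ✓ (all of [1,1])
  i=1: ✓ (all of [2,2])
  i=2: ✓ (all of [3,3])
  i=3: ✓ (all of [4,4])
  i=4: ✗ (fails at j=5)
Positions where it holds: {0, 1, 2, 3} → 4.

4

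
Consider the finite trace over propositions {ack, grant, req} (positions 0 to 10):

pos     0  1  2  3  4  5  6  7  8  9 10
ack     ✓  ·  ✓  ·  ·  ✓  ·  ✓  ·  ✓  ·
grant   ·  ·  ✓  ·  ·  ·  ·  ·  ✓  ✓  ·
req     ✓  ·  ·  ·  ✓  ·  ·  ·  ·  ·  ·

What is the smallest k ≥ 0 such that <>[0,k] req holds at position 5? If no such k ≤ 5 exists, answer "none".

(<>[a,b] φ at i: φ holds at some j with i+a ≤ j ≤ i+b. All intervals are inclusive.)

Scan j = 5,6,… for req:
  j=5: fails
  j=6: fails
  j=7: fails
  j=8: fails
  j=9: fails
  j=10: fails
No j in [5,10] satisfies it → none.

none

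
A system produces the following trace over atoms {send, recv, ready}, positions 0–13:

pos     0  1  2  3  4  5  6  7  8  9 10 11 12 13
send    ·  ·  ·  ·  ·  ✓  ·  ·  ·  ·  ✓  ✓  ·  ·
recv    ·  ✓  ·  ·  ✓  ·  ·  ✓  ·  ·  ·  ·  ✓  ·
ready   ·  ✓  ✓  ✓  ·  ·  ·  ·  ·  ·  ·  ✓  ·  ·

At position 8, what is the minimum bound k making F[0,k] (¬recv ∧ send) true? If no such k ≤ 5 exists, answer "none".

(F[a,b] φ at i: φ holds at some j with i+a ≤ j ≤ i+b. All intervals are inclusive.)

Scan j = 8,9,… for (¬recv ∧ send):
  j=8: fails
  j=9: fails
  j=10: holds
First hit at j=10, so smallest k = 10-8 = 2.

2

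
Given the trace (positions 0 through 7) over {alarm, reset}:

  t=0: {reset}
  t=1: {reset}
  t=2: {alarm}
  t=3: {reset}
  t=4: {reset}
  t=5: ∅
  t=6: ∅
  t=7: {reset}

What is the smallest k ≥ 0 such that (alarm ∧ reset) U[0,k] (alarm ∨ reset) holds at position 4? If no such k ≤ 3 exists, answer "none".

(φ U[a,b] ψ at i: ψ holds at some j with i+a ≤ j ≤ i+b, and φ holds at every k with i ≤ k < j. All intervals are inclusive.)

Need earliest j ≥ 4 with (alarm ∨ reset), and (alarm ∧ reset) at every k in [4,j-1].
  j=4: rhs holds (empty prefix). k = 0.

0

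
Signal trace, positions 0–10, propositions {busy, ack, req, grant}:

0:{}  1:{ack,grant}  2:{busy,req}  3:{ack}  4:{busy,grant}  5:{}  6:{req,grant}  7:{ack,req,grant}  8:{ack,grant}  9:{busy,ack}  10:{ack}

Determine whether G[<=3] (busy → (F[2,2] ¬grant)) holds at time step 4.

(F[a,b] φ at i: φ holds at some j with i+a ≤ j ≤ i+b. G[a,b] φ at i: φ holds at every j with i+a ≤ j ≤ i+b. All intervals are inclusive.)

False

Check (busy → (F[2,2] ¬grant)) at every j in [4,7]:
  j=4: antecedent true; consequent fails (none in [6,6]) → ✗
  j=5: antecedent false → ✓
  j=6: antecedent false → ✓
  j=7: antecedent false → ✓
Fails at j=4 → formula fails.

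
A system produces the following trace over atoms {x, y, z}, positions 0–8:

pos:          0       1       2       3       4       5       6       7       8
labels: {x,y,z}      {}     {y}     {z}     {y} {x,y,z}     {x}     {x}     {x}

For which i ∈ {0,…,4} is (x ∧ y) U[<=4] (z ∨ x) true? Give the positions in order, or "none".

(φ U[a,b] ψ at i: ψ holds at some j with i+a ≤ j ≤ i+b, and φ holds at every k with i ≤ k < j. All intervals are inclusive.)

0, 3

Evaluate at each i in [0,4]:
  i=0: ✓ (rhs at j=0)
  i=1: ✗ (lhs fails at k=1 before rhs at j=3)
  i=2: ✗ (lhs fails at k=2 before rhs at j=3)
  i=3: ✓ (rhs at j=3)
  i=4: ✗ (lhs fails at k=4 before rhs at j=5)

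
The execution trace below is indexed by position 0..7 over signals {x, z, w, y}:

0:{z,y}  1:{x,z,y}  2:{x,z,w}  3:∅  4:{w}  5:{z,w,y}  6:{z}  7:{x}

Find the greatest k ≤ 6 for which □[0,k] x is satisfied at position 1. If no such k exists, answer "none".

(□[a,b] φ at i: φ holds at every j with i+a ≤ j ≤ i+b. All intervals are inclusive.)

x must hold from j=1 onward; find where it first fails.
  j=1: holds
  j=2: holds
  j=3: fails
Holds on [1,2], so largest k = 1.

1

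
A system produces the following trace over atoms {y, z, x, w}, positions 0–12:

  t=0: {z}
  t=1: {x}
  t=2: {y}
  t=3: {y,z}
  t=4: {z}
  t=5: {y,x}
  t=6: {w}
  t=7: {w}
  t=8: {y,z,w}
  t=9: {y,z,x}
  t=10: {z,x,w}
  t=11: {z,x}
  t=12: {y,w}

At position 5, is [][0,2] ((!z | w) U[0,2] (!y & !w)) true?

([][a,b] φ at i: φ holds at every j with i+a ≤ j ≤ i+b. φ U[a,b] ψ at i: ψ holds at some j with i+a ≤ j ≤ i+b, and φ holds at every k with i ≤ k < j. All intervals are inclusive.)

Does not hold

Check ((!z | w) U[0,2] (!y & !w)) at every j in [5,7]:
  j=5: fails
  j=6: fails
  j=7: fails
Fails at j=5 → formula fails.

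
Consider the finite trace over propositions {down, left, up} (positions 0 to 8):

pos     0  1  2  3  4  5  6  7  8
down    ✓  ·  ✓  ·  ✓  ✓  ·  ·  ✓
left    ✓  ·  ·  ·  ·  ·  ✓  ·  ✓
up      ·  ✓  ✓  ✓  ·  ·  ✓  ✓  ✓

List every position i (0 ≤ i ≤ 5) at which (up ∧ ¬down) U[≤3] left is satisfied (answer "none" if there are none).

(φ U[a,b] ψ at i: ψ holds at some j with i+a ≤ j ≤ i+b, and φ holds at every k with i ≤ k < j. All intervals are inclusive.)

0

Evaluate at each i in [0,5]:
  i=0: ✓ (rhs at j=0)
  i=1: ✗ (no rhs in [1,4])
  i=2: ✗ (no rhs in [2,5])
  i=3: ✗ (lhs fails at k=4 before rhs at j=6)
  i=4: ✗ (lhs fails at k=4 before rhs at j=6)
  i=5: ✗ (lhs fails at k=5 before rhs at j=6)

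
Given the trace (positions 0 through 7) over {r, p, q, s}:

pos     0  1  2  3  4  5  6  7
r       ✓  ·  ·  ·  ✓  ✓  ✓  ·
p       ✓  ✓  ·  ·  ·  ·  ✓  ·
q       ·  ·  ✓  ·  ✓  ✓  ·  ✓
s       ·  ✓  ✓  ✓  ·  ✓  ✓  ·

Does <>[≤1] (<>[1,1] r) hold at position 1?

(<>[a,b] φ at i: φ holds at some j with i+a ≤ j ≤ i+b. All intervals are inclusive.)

Does not hold

Check <>[1,1] r at each j in [1,2]:
  j=1: fails (none in [2,2])
  j=2: fails (none in [3,3])
No position in the window satisfies it → formula fails.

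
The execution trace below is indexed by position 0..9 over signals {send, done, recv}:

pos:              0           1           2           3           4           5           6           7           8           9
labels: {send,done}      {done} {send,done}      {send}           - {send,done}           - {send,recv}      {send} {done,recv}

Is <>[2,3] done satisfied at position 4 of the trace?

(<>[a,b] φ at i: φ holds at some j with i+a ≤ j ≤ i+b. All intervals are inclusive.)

No

Check done at each j in [6,7]:
  j=6: false
  j=7: false
No position in the window satisfies it → formula fails.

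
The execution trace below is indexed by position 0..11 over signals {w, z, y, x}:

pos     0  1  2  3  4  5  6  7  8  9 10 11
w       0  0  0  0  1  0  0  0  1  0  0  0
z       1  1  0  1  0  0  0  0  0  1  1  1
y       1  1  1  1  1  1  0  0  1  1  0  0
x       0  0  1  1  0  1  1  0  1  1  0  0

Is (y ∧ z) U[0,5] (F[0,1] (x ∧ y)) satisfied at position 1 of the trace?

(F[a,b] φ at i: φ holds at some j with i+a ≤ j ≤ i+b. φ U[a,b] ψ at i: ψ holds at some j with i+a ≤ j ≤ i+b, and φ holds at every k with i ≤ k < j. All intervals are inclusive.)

Need some j in [1,6] with F[0,1] (x ∧ y), and (y ∧ z) at every k in [1,j-1].
  j=1: F[0,1] (x ∧ y) holds; no prefix to check → satisfied.

Holds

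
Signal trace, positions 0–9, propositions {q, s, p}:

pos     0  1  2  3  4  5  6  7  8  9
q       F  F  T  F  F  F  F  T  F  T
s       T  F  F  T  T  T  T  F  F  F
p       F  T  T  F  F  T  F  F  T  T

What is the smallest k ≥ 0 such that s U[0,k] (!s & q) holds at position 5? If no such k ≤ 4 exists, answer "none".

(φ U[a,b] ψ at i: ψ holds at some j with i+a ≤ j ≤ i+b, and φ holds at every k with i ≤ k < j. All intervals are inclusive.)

2

Need earliest j ≥ 5 with (!s & q), and s at every k in [5,j-1].
  j=5: rhs fails.
  j=6: rhs fails.
  j=7: rhs holds; lhs holds on [5,6]. k = 2.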